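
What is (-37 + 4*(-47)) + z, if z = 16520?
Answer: 16295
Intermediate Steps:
(-37 + 4*(-47)) + z = (-37 + 4*(-47)) + 16520 = (-37 - 188) + 16520 = -225 + 16520 = 16295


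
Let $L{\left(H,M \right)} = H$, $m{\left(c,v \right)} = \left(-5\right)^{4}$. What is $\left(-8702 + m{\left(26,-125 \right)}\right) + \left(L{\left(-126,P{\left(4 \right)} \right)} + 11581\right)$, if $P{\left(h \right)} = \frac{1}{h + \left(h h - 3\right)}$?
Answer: $3378$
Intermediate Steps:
$m{\left(c,v \right)} = 625$
$P{\left(h \right)} = \frac{1}{-3 + h + h^{2}}$ ($P{\left(h \right)} = \frac{1}{h + \left(h^{2} - 3\right)} = \frac{1}{h + \left(-3 + h^{2}\right)} = \frac{1}{-3 + h + h^{2}}$)
$\left(-8702 + m{\left(26,-125 \right)}\right) + \left(L{\left(-126,P{\left(4 \right)} \right)} + 11581\right) = \left(-8702 + 625\right) + \left(-126 + 11581\right) = -8077 + 11455 = 3378$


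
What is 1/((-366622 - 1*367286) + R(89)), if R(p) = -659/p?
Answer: -89/65318471 ≈ -1.3626e-6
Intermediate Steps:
1/((-366622 - 1*367286) + R(89)) = 1/((-366622 - 1*367286) - 659/89) = 1/((-366622 - 367286) - 659*1/89) = 1/(-733908 - 659/89) = 1/(-65318471/89) = -89/65318471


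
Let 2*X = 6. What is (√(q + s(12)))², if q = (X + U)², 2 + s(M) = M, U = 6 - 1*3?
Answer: 46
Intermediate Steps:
X = 3 (X = (½)*6 = 3)
U = 3 (U = 6 - 3 = 3)
s(M) = -2 + M
q = 36 (q = (3 + 3)² = 6² = 36)
(√(q + s(12)))² = (√(36 + (-2 + 12)))² = (√(36 + 10))² = (√46)² = 46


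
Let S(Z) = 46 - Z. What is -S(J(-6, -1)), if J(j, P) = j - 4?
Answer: -56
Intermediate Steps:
J(j, P) = -4 + j
-S(J(-6, -1)) = -(46 - (-4 - 6)) = -(46 - 1*(-10)) = -(46 + 10) = -1*56 = -56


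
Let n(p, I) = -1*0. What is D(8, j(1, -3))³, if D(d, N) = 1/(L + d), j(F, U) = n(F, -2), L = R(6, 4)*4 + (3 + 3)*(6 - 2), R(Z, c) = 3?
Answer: 1/85184 ≈ 1.1739e-5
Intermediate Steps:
n(p, I) = 0
L = 36 (L = 3*4 + (3 + 3)*(6 - 2) = 12 + 6*4 = 12 + 24 = 36)
j(F, U) = 0
D(d, N) = 1/(36 + d)
D(8, j(1, -3))³ = (1/(36 + 8))³ = (1/44)³ = 1/85184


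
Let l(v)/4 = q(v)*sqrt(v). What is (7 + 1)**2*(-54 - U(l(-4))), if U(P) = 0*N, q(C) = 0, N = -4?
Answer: -3456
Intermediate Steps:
l(v) = 0 (l(v) = 4*(0*sqrt(v)) = 4*0 = 0)
U(P) = 0 (U(P) = 0*(-4) = 0)
(7 + 1)**2*(-54 - U(l(-4))) = (7 + 1)**2*(-54 - 1*0) = 8**2*(-54 + 0) = 64*(-54) = -3456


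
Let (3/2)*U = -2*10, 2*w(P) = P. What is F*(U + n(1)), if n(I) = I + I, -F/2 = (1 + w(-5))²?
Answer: 51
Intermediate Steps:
w(P) = P/2
U = -40/3 (U = 2*(-2*10)/3 = (⅔)*(-20) = -40/3 ≈ -13.333)
F = -9/2 (F = -2*(1 + (½)*(-5))² = -2*(1 - 5/2)² = -2*(-3/2)² = -2*9/4 = -9/2 ≈ -4.5000)
n(I) = 2*I
F*(U + n(1)) = -9*(-40/3 + 2*1)/2 = -9*(-40/3 + 2)/2 = -9/2*(-34/3) = 51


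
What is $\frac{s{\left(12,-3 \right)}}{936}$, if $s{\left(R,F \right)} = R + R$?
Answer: $\frac{1}{39} \approx 0.025641$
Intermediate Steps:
$s{\left(R,F \right)} = 2 R$
$\frac{s{\left(12,-3 \right)}}{936} = \frac{2 \cdot 12}{936} = 24 \cdot \frac{1}{936} = \frac{1}{39}$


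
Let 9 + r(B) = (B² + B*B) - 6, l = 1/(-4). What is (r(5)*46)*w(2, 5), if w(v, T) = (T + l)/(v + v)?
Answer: 15295/8 ≈ 1911.9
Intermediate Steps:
l = -¼ (l = 1*(-¼) = -¼ ≈ -0.25000)
w(v, T) = (-¼ + T)/(2*v) (w(v, T) = (T - ¼)/(v + v) = (-¼ + T)/((2*v)) = (-¼ + T)*(1/(2*v)) = (-¼ + T)/(2*v))
r(B) = -15 + 2*B² (r(B) = -9 + ((B² + B*B) - 6) = -9 + ((B² + B²) - 6) = -9 + (2*B² - 6) = -9 + (-6 + 2*B²) = -15 + 2*B²)
(r(5)*46)*w(2, 5) = ((-15 + 2*5²)*46)*((⅛)*(-1 + 4*5)/2) = ((-15 + 2*25)*46)*((⅛)*(½)*(-1 + 20)) = ((-15 + 50)*46)*((⅛)*(½)*19) = (35*46)*(19/16) = 1610*(19/16) = 15295/8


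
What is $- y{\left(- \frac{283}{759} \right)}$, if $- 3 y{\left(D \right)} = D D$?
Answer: $\frac{80089}{1728243} \approx 0.046341$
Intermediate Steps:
$y{\left(D \right)} = - \frac{D^{2}}{3}$ ($y{\left(D \right)} = - \frac{D D}{3} = - \frac{D^{2}}{3}$)
$- y{\left(- \frac{283}{759} \right)} = - \frac{\left(-1\right) \left(- \frac{283}{759}\right)^{2}}{3} = - \frac{\left(-1\right) 80089}{3 \cdot 576081} = \left(-1\right) \left(- \frac{80089}{1728243}\right) = \frac{80089}{1728243}$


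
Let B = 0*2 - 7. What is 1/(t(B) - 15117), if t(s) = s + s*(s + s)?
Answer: -1/15026 ≈ -6.6551e-5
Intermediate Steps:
B = -7 (B = 0 - 7 = -7)
t(s) = s + 2*s² (t(s) = s + s*(2*s) = s + 2*s²)
1/(t(B) - 15117) = 1/(-7*(1 + 2*(-7)) - 15117) = 1/(-7*(1 - 14) - 15117) = 1/(-7*(-13) - 15117) = 1/(91 - 15117) = 1/(-15026) = -1/15026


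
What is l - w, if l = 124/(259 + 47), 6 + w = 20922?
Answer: -3200086/153 ≈ -20916.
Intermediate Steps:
w = 20916 (w = -6 + 20922 = 20916)
l = 62/153 (l = 124/306 = (1/306)*124 = 62/153 ≈ 0.40523)
l - w = 62/153 - 1*20916 = 62/153 - 20916 = -3200086/153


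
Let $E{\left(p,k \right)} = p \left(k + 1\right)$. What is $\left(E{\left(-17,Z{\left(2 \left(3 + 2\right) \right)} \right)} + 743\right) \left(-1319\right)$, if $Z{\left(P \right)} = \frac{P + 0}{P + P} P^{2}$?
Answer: $163556$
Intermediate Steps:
$Z{\left(P \right)} = \frac{P^{2}}{2}$ ($Z{\left(P \right)} = \frac{P}{2 P} P^{2} = P \frac{1}{2 P} P^{2} = \frac{P^{2}}{2}$)
$E{\left(p,k \right)} = p \left(1 + k\right)$
$\left(E{\left(-17,Z{\left(2 \left(3 + 2\right) \right)} \right)} + 743\right) \left(-1319\right) = \left(- 17 \left(1 + \frac{\left(2 \left(3 + 2\right)\right)^{2}}{2}\right) + 743\right) \left(-1319\right) = \left(- 17 \left(1 + \frac{\left(2 \cdot 5\right)^{2}}{2}\right) + 743\right) \left(-1319\right) = \left(- 17 \left(1 + \frac{10^{2}}{2}\right) + 743\right) \left(-1319\right) = \left(- 17 \left(1 + \frac{1}{2} \cdot 100\right) + 743\right) \left(-1319\right) = \left(- 17 \left(1 + 50\right) + 743\right) \left(-1319\right) = \left(\left(-17\right) 51 + 743\right) \left(-1319\right) = \left(-867 + 743\right) \left(-1319\right) = \left(-124\right) \left(-1319\right) = 163556$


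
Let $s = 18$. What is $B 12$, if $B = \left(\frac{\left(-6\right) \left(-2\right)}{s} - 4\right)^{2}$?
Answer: $\frac{400}{3} \approx 133.33$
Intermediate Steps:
$B = \frac{100}{9}$ ($B = \left(\frac{\left(-6\right) \left(-2\right)}{18} - 4\right)^{2} = \left(12 \cdot \frac{1}{18} - 4\right)^{2} = \left(\frac{2}{3} - 4\right)^{2} = \left(- \frac{10}{3}\right)^{2} = \frac{100}{9} \approx 11.111$)
$B 12 = \frac{100}{9} \cdot 12 = \frac{400}{3}$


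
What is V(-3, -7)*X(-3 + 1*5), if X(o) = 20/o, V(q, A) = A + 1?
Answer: -60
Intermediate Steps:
V(q, A) = 1 + A
V(-3, -7)*X(-3 + 1*5) = (1 - 7)*(20/(-3 + 1*5)) = -120/(-3 + 5) = -120/2 = -6*10 = -60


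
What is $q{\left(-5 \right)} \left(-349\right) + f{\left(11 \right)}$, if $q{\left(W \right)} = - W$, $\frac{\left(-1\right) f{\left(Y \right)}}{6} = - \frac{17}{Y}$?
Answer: $- \frac{19093}{11} \approx -1735.7$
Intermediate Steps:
$f{\left(Y \right)} = \frac{102}{Y}$ ($f{\left(Y \right)} = - 6 \left(- \frac{17}{Y}\right) = \frac{102}{Y}$)
$q{\left(-5 \right)} \left(-349\right) + f{\left(11 \right)} = \left(-1\right) \left(-5\right) \left(-349\right) + \frac{102}{11} = 5 \left(-349\right) + 102 \cdot \frac{1}{11} = -1745 + \frac{102}{11} = - \frac{19093}{11}$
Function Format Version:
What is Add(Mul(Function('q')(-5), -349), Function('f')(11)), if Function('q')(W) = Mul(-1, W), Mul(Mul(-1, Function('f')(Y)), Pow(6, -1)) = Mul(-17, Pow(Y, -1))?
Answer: Rational(-19093, 11) ≈ -1735.7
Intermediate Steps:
Function('f')(Y) = Mul(102, Pow(Y, -1)) (Function('f')(Y) = Mul(-6, Mul(-17, Pow(Y, -1))) = Mul(102, Pow(Y, -1)))
Add(Mul(Function('q')(-5), -349), Function('f')(11)) = Add(Mul(Mul(-1, -5), -349), Mul(102, Pow(11, -1))) = Add(Mul(5, -349), Mul(102, Rational(1, 11))) = Add(-1745, Rational(102, 11)) = Rational(-19093, 11)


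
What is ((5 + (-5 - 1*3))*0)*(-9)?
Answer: 0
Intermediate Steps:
((5 + (-5 - 1*3))*0)*(-9) = ((5 + (-5 - 3))*0)*(-9) = ((5 - 8)*0)*(-9) = -3*0*(-9) = 0*(-9) = 0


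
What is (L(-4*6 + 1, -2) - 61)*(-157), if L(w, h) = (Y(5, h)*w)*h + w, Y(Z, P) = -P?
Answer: -1256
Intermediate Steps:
L(w, h) = w - w*h² (L(w, h) = ((-h)*w)*h + w = (-h*w)*h + w = -w*h² + w = w - w*h²)
(L(-4*6 + 1, -2) - 61)*(-157) = ((-4*6 + 1)*(1 - 1*(-2)²) - 61)*(-157) = ((-24 + 1)*(1 - 1*4) - 61)*(-157) = (-23*(1 - 4) - 61)*(-157) = (-23*(-3) - 61)*(-157) = (69 - 61)*(-157) = 8*(-157) = -1256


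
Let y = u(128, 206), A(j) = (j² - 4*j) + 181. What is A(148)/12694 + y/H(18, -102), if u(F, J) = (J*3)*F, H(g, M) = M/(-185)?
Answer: 30961539141/215798 ≈ 1.4347e+5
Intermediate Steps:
H(g, M) = -M/185 (H(g, M) = M*(-1/185) = -M/185)
u(F, J) = 3*F*J (u(F, J) = (3*J)*F = 3*F*J)
A(j) = 181 + j² - 4*j
y = 79104 (y = 3*128*206 = 79104)
A(148)/12694 + y/H(18, -102) = (181 + 148² - 4*148)/12694 + 79104/((-1/185*(-102))) = (181 + 21904 - 592)*(1/12694) + 79104/(102/185) = 21493*(1/12694) + 79104*(185/102) = 21493/12694 + 2439040/17 = 30961539141/215798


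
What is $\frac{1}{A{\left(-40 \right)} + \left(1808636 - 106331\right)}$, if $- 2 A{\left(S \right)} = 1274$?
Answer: $\frac{1}{1701668} \approx 5.8766 \cdot 10^{-7}$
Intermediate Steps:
$A{\left(S \right)} = -637$ ($A{\left(S \right)} = \left(- \frac{1}{2}\right) 1274 = -637$)
$\frac{1}{A{\left(-40 \right)} + \left(1808636 - 106331\right)} = \frac{1}{-637 + \left(1808636 - 106331\right)} = \frac{1}{-637 + 1702305} = \frac{1}{1701668}$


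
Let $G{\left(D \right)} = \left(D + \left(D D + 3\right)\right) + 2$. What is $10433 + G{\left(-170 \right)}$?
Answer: $39168$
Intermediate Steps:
$G{\left(D \right)} = 5 + D + D^{2}$ ($G{\left(D \right)} = \left(D + \left(D^{2} + 3\right)\right) + 2 = \left(D + \left(3 + D^{2}\right)\right) + 2 = \left(3 + D + D^{2}\right) + 2 = 5 + D + D^{2}$)
$10433 + G{\left(-170 \right)} = 10433 + \left(5 - 170 + \left(-170\right)^{2}\right) = 10433 + \left(5 - 170 + 28900\right) = 10433 + 28735 = 39168$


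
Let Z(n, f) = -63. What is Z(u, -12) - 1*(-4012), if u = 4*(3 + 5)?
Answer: 3949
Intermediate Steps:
u = 32 (u = 4*8 = 32)
Z(u, -12) - 1*(-4012) = -63 - 1*(-4012) = -63 + 4012 = 3949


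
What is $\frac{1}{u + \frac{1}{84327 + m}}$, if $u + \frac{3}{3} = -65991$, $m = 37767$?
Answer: $- \frac{122094}{8057227247} \approx -1.5153 \cdot 10^{-5}$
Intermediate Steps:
$u = -65992$ ($u = -1 - 65991 = -65992$)
$\frac{1}{u + \frac{1}{84327 + m}} = \frac{1}{-65992 + \frac{1}{84327 + 37767}} = \frac{1}{-65992 + \frac{1}{122094}} = \frac{1}{- \frac{8057227247}{122094}} = - \frac{122094}{8057227247}$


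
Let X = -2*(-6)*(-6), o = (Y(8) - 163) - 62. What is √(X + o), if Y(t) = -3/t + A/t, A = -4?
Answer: I*√4766/4 ≈ 17.259*I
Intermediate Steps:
Y(t) = -7/t (Y(t) = -3/t - 4/t = -7/t)
o = -1807/8 (o = (-7/8 - 163) - 62 = -1311/8 - 62 = -1807/8 ≈ -225.88)
X = -72 (X = 12*(-6) = -72)
√(X + o) = √(-72 - 1807/8) = √(-2383/8) = I*√4766/4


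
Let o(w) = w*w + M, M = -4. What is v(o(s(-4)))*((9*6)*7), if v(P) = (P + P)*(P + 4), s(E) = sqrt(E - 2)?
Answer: 45360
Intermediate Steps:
s(E) = sqrt(-2 + E)
o(w) = -4 + w**2 (o(w) = w*w - 4 = w**2 - 4 = -4 + w**2)
v(P) = 2*P*(4 + P) (v(P) = (2*P)*(4 + P) = 2*P*(4 + P))
v(o(s(-4)))*((9*6)*7) = (2*(-4 + (sqrt(-2 - 4))**2)*(4 + (-4 + (sqrt(-2 - 4))**2)))*((9*6)*7) = (2*(-4 + (sqrt(-6))**2)*(4 + (-4 + (sqrt(-6))**2)))*(54*7) = (2*(-4 + (I*sqrt(6))**2)*(4 + (-4 + (I*sqrt(6))**2)))*378 = (2*(-4 - 6)*(4 + (-4 - 6)))*378 = (2*(-10)*(4 - 10))*378 = (2*(-10)*(-6))*378 = 120*378 = 45360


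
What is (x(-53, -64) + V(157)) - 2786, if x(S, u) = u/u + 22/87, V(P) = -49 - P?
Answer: -260195/87 ≈ -2990.7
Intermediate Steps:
x(S, u) = 109/87 (x(S, u) = 1 + 22*(1/87) = 1 + 22/87 = 109/87)
(x(-53, -64) + V(157)) - 2786 = (109/87 + (-49 - 1*157)) - 2786 = (109/87 + (-49 - 157)) - 2786 = (109/87 - 206) - 2786 = -17813/87 - 2786 = -260195/87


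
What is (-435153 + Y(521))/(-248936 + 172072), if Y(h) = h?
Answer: 54329/9608 ≈ 5.6546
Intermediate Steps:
(-435153 + Y(521))/(-248936 + 172072) = (-435153 + 521)/(-248936 + 172072) = -434632/(-76864) = -434632*(-1/76864) = 54329/9608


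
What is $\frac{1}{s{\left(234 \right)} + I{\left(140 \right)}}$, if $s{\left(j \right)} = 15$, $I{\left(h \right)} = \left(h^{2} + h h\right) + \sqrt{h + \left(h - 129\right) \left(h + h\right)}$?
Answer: $\frac{341}{13372287} - \frac{2 \sqrt{805}}{1537813005} \approx 2.5464 \cdot 10^{-5}$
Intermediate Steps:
$I{\left(h \right)} = \sqrt{h + 2 h \left(-129 + h\right)} + 2 h^{2}$ ($I{\left(h \right)} = \left(h^{2} + h^{2}\right) + \sqrt{h + \left(-129 + h\right) 2 h} = 2 h^{2} + \sqrt{h + 2 h \left(-129 + h\right)} = \sqrt{h + 2 h \left(-129 + h\right)} + 2 h^{2}$)
$\frac{1}{s{\left(234 \right)} + I{\left(140 \right)}} = \frac{1}{15 + \left(\sqrt{140 \left(-257 + 2 \cdot 140\right)} + 2 \cdot 140^{2}\right)} = \frac{1}{15 + \left(\sqrt{140 \left(-257 + 280\right)} + 2 \cdot 19600\right)} = \frac{1}{15 + \left(\sqrt{140 \cdot 23} + 39200\right)} = \frac{1}{15 + \left(\sqrt{3220} + 39200\right)} = \frac{1}{15 + \left(2 \sqrt{805} + 39200\right)} = \frac{1}{15 + \left(39200 + 2 \sqrt{805}\right)} = \frac{1}{39215 + 2 \sqrt{805}}$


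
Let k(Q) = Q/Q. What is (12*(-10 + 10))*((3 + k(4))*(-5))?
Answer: 0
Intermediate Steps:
k(Q) = 1
(12*(-10 + 10))*((3 + k(4))*(-5)) = (12*(-10 + 10))*((3 + 1)*(-5)) = (12*0)*(4*(-5)) = 0*(-20) = 0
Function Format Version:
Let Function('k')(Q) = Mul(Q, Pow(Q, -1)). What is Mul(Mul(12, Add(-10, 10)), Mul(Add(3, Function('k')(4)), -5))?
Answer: 0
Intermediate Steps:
Function('k')(Q) = 1
Mul(Mul(12, Add(-10, 10)), Mul(Add(3, Function('k')(4)), -5)) = Mul(Mul(12, Add(-10, 10)), Mul(Add(3, 1), -5)) = Mul(Mul(12, 0), Mul(4, -5)) = Mul(0, -20) = 0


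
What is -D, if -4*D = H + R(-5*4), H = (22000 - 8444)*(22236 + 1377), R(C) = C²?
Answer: 80024557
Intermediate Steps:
H = 320097828 (H = 13556*23613 = 320097828)
D = -80024557 (D = -(320097828 + (-5*4)²)/4 = -(320097828 + (-20)²)/4 = -(320097828 + 400)/4 = -¼*320098228 = -80024557)
-D = -1*(-80024557) = 80024557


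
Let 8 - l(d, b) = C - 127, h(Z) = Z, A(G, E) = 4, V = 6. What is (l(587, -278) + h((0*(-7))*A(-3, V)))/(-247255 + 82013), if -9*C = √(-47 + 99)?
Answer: -135/165242 - √13/743589 ≈ -0.00082183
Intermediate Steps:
C = -2*√13/9 (C = -√(-47 + 99)/9 = -2*√13/9 ≈ -0.80123)
l(d, b) = 135 + 2*√13/9 (l(d, b) = 8 - (-2*√13/9 - 127) = 8 - (-127 - 2*√13/9) = 8 + (127 + 2*√13/9) = 135 + 2*√13/9)
(l(587, -278) + h((0*(-7))*A(-3, V)))/(-247255 + 82013) = ((135 + 2*√13/9) + (0*(-7))*4)/(-247255 + 82013) = ((135 + 2*√13/9) + 0*4)/(-165242) = ((135 + 2*√13/9) + 0)*(-1/165242) = (135 + 2*√13/9)*(-1/165242) = -135/165242 - √13/743589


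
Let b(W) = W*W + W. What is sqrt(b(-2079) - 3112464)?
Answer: sqrt(1207698) ≈ 1099.0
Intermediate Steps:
b(W) = W + W**2 (b(W) = W**2 + W = W + W**2)
sqrt(b(-2079) - 3112464) = sqrt(-2079*(1 - 2079) - 3112464) = sqrt(-2079*(-2078) - 3112464) = sqrt(4320162 - 3112464) = sqrt(1207698)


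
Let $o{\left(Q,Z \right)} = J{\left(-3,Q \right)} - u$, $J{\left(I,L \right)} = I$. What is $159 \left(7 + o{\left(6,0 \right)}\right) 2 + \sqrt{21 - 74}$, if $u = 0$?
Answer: $1272 + i \sqrt{53} \approx 1272.0 + 7.2801 i$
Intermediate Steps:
$o{\left(Q,Z \right)} = -3$ ($o{\left(Q,Z \right)} = -3 - 0 = -3 + 0 = -3$)
$159 \left(7 + o{\left(6,0 \right)}\right) 2 + \sqrt{21 - 74} = 159 \left(7 - 3\right) 2 + \sqrt{21 - 74} = 159 \cdot 4 \cdot 2 + \sqrt{-53} = 159 \cdot 8 + i \sqrt{53} = 1272 + i \sqrt{53}$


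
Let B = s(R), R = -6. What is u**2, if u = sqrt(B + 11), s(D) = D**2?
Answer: 47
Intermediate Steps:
B = 36 (B = (-6)**2 = 36)
u = sqrt(47) (u = sqrt(36 + 11) = sqrt(47) ≈ 6.8557)
u**2 = (sqrt(47))**2 = 47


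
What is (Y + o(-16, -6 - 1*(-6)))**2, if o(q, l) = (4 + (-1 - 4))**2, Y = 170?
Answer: 29241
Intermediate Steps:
o(q, l) = 1 (o(q, l) = (4 - 5)**2 = (-1)**2 = 1)
(Y + o(-16, -6 - 1*(-6)))**2 = (170 + 1)**2 = 171**2 = 29241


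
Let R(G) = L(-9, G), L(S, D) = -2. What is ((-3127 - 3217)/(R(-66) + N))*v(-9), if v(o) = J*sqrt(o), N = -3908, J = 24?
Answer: 228384*I/1955 ≈ 116.82*I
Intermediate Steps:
R(G) = -2
v(o) = 24*sqrt(o)
((-3127 - 3217)/(R(-66) + N))*v(-9) = ((-3127 - 3217)/(-2 - 3908))*(24*sqrt(-9)) = (-6344/(-3910))*(24*(3*I)) = (-6344*(-1/3910))*(72*I) = 3172*(72*I)/1955 = 228384*I/1955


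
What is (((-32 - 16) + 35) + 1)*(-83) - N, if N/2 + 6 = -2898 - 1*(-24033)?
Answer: -41262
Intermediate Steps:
N = 42258 (N = -12 + 2*(-2898 - 1*(-24033)) = -12 + 2*(-2898 + 24033) = -12 + 2*21135 = -12 + 42270 = 42258)
(((-32 - 16) + 35) + 1)*(-83) - N = (((-32 - 16) + 35) + 1)*(-83) - 1*42258 = ((-48 + 35) + 1)*(-83) - 42258 = (-13 + 1)*(-83) - 42258 = -12*(-83) - 42258 = 996 - 42258 = -41262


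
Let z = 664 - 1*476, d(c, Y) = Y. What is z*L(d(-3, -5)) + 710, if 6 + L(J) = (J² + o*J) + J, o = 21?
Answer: -16398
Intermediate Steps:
z = 188 (z = 664 - 476 = 188)
L(J) = -6 + J² + 22*J (L(J) = -6 + ((J² + 21*J) + J) = -6 + (J² + 22*J) = -6 + J² + 22*J)
z*L(d(-3, -5)) + 710 = 188*(-6 + (-5)² + 22*(-5)) + 710 = 188*(-6 + 25 - 110) + 710 = 188*(-91) + 710 = -17108 + 710 = -16398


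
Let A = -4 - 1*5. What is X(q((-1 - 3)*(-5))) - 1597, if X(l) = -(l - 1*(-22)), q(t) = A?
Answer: -1610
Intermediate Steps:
A = -9 (A = -4 - 5 = -9)
q(t) = -9
X(l) = -22 - l (X(l) = -(l + 22) = -(22 + l) = -22 - l)
X(q((-1 - 3)*(-5))) - 1597 = (-22 - 1*(-9)) - 1597 = (-22 + 9) - 1597 = -13 - 1597 = -1610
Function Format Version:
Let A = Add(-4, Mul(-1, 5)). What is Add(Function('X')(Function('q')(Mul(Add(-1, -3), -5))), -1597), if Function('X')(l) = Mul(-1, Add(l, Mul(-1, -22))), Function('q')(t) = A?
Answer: -1610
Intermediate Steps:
A = -9 (A = Add(-4, -5) = -9)
Function('q')(t) = -9
Function('X')(l) = Add(-22, Mul(-1, l)) (Function('X')(l) = Mul(-1, Add(l, 22)) = Mul(-1, Add(22, l)) = Add(-22, Mul(-1, l)))
Add(Function('X')(Function('q')(Mul(Add(-1, -3), -5))), -1597) = Add(Add(-22, Mul(-1, -9)), -1597) = Add(Add(-22, 9), -1597) = Add(-13, -1597) = -1610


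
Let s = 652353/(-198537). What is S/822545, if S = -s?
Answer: 217451/54435205555 ≈ 3.9947e-6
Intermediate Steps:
s = -217451/66179 (s = 652353*(-1/198537) = -217451/66179 ≈ -3.2858)
S = 217451/66179 (S = -1*(-217451/66179) = 217451/66179 ≈ 3.2858)
S/822545 = (217451/66179)/822545 = (217451/66179)*(1/822545) = 217451/54435205555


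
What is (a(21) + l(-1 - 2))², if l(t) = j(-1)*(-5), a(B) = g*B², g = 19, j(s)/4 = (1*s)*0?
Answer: 70207641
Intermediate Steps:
j(s) = 0 (j(s) = 4*((1*s)*0) = 4*(s*0) = 4*0 = 0)
a(B) = 19*B²
l(t) = 0 (l(t) = 0*(-5) = 0)
(a(21) + l(-1 - 2))² = (19*21² + 0)² = (19*441 + 0)² = (8379 + 0)² = 8379² = 70207641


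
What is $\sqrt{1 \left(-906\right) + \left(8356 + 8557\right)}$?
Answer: $\sqrt{16007} \approx 126.52$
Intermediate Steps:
$\sqrt{1 \left(-906\right) + \left(8356 + 8557\right)} = \sqrt{-906 + 16913} = \sqrt{16007}$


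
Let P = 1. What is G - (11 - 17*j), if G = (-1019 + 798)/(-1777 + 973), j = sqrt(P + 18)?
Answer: -8623/804 + 17*sqrt(19) ≈ 63.376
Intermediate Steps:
j = sqrt(19) (j = sqrt(1 + 18) = sqrt(19) ≈ 4.3589)
G = 221/804 (G = -221/(-804) = -221*(-1/804) = 221/804 ≈ 0.27488)
G - (11 - 17*j) = 221/804 - (11 - 17*sqrt(19)) = 221/804 + (-11 + 17*sqrt(19)) = -8623/804 + 17*sqrt(19)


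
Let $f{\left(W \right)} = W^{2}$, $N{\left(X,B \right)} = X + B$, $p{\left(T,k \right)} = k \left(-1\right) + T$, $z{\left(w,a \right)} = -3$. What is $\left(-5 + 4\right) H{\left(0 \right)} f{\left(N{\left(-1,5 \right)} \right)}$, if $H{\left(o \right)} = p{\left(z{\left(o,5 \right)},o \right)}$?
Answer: $48$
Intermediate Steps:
$p{\left(T,k \right)} = T - k$ ($p{\left(T,k \right)} = - k + T = T - k$)
$H{\left(o \right)} = -3 - o$
$N{\left(X,B \right)} = B + X$
$\left(-5 + 4\right) H{\left(0 \right)} f{\left(N{\left(-1,5 \right)} \right)} = \left(-5 + 4\right) \left(-3 - 0\right) \left(5 - 1\right)^{2} = - (-3 + 0) 4^{2} = \left(-1\right) \left(-3\right) 16 = 3 \cdot 16 = 48$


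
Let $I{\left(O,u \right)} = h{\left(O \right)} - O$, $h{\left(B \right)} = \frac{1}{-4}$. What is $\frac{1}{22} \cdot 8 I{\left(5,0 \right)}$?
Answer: $- \frac{21}{11} \approx -1.9091$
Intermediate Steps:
$h{\left(B \right)} = - \frac{1}{4}$
$I{\left(O,u \right)} = - \frac{1}{4} - O$
$\frac{1}{22} \cdot 8 I{\left(5,0 \right)} = \frac{1}{22} \cdot 8 \left(- \frac{1}{4} - 5\right) = \frac{4}{11} \left(- \frac{21}{4}\right) = - \frac{21}{11}$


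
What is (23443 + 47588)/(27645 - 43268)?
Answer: -71031/15623 ≈ -4.5466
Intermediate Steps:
(23443 + 47588)/(27645 - 43268) = 71031/(-15623) = 71031*(-1/15623) = -71031/15623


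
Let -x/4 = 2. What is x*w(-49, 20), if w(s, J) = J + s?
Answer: 232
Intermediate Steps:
x = -8 (x = -4*2 = -8)
x*w(-49, 20) = -8*(20 - 49) = -8*(-29) = 232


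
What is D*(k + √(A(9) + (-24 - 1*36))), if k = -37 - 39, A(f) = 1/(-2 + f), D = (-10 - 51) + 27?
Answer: 2584 - 34*I*√2933/7 ≈ 2584.0 - 263.05*I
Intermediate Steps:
D = -34 (D = -61 + 27 = -34)
k = -76
D*(k + √(A(9) + (-24 - 1*36))) = -34*(-76 + √(1/(-2 + 9) + (-24 - 1*36))) = -34*(-76 + √(1/7 + (-24 - 36))) = -34*(-76 + √(⅐ - 60)) = -34*(-76 + √(-419/7)) = -34*(-76 + I*√2933/7) = 2584 - 34*I*√2933/7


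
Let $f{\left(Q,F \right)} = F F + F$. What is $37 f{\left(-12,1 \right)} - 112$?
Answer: $-38$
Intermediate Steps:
$f{\left(Q,F \right)} = F + F^{2}$ ($f{\left(Q,F \right)} = F^{2} + F = F + F^{2}$)
$37 f{\left(-12,1 \right)} - 112 = 37 \cdot 1 \left(1 + 1\right) - 112 = 37 \cdot 1 \cdot 2 - 112 = 37 \cdot 2 - 112 = 74 - 112 = -38$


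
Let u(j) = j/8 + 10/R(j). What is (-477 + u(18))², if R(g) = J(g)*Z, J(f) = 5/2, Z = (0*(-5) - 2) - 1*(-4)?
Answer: 3575881/16 ≈ 2.2349e+5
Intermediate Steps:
Z = 2 (Z = (0 - 2) + 4 = -2 + 4 = 2)
J(f) = 5/2 (J(f) = 5*(½) = 5/2)
R(g) = 5 (R(g) = (5/2)*2 = 5)
u(j) = 2 + j/8 (u(j) = j/8 + 10/5 = j*(⅛) + 10*(⅕) = j/8 + 2 = 2 + j/8)
(-477 + u(18))² = (-477 + (2 + (⅛)*18))² = (-477 + (2 + 9/4))² = (-477 + 17/4)² = (-1891/4)² = 3575881/16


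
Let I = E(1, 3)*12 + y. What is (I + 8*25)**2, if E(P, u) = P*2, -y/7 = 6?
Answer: 33124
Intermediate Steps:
y = -42 (y = -7*6 = -42)
E(P, u) = 2*P
I = -18 (I = (2*1)*12 - 42 = 2*12 - 42 = 24 - 42 = -18)
(I + 8*25)**2 = (-18 + 8*25)**2 = (-18 + 200)**2 = 182**2 = 33124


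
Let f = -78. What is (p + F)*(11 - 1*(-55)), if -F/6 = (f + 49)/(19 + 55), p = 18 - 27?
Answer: -16236/37 ≈ -438.81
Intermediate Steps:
p = -9
F = 87/37 (F = -6*(-78 + 49)/(19 + 55) = -(-174)/74 = -6*(-29/74) = 87/37 ≈ 2.3514)
(p + F)*(11 - 1*(-55)) = (-9 + 87/37)*(11 - 1*(-55)) = -246*(11 + 55)/37 = -246/37*66 = -16236/37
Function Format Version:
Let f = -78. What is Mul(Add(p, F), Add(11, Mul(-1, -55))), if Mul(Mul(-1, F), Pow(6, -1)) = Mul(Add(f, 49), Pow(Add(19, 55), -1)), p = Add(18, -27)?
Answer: Rational(-16236, 37) ≈ -438.81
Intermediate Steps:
p = -9
F = Rational(87, 37) (F = Mul(-6, Mul(Add(-78, 49), Pow(Add(19, 55), -1))) = Mul(-6, Mul(-29, Pow(74, -1))) = Mul(-6, Mul(-29, Rational(1, 74))) = Mul(-6, Rational(-29, 74)) = Rational(87, 37) ≈ 2.3514)
Mul(Add(p, F), Add(11, Mul(-1, -55))) = Mul(Add(-9, Rational(87, 37)), Add(11, Mul(-1, -55))) = Mul(Rational(-246, 37), Add(11, 55)) = Mul(Rational(-246, 37), 66) = Rational(-16236, 37)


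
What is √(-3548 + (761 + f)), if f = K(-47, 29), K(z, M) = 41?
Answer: I*√2746 ≈ 52.402*I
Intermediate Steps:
f = 41
√(-3548 + (761 + f)) = √(-3548 + (761 + 41)) = √(-3548 + 802) = √(-2746) = I*√2746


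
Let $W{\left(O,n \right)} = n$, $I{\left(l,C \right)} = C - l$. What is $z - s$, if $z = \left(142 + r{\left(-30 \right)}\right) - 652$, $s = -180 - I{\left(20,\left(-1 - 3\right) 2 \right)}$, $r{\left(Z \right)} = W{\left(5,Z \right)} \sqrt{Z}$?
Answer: $-358 - 30 i \sqrt{30} \approx -358.0 - 164.32 i$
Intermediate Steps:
$r{\left(Z \right)} = Z^{\frac{3}{2}}$ ($r{\left(Z \right)} = Z \sqrt{Z} = Z^{\frac{3}{2}}$)
$s = -152$ ($s = -180 - \left(\left(-1 - 3\right) 2 - 20\right) = -180 - \left(\left(-4\right) 2 - 20\right) = -180 - \left(-8 - 20\right) = -180 - -28 = -180 + 28 = -152$)
$z = -510 - 30 i \sqrt{30}$ ($z = \left(142 + \left(-30\right)^{\frac{3}{2}}\right) - 652 = \left(142 - 30 i \sqrt{30}\right) - 652 = -510 - 30 i \sqrt{30} \approx -510.0 - 164.32 i$)
$z - s = \left(-510 - 30 i \sqrt{30}\right) - -152 = \left(-510 - 30 i \sqrt{30}\right) + 152 = -358 - 30 i \sqrt{30}$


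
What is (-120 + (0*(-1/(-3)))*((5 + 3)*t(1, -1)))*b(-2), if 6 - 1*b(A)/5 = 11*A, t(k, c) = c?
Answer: -16800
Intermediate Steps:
b(A) = 30 - 55*A
(-120 + (0*(-1/(-3)))*((5 + 3)*t(1, -1)))*b(-2) = (-120 + (0*(-1/(-3)))*((5 + 3)*(-1)))*(30 - 55*(-2)) = (-120 + (0*(-1*(-1/3)))*(8*(-1)))*(30 + 110) = (-120 + (0*(1/3))*(-8))*140 = (-120 + 0*(-8))*140 = (-120 + 0)*140 = -120*140 = -16800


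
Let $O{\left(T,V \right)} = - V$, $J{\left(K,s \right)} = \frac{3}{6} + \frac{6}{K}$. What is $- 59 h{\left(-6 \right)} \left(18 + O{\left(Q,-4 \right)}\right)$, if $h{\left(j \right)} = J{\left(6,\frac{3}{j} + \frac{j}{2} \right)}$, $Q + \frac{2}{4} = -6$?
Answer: $-1947$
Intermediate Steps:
$Q = - \frac{13}{2}$ ($Q = - \frac{1}{2} - 6 = - \frac{13}{2} \approx -6.5$)
$J{\left(K,s \right)} = \frac{1}{2} + \frac{6}{K}$ ($J{\left(K,s \right)} = 3 \cdot \frac{1}{6} + \frac{6}{K} = \frac{1}{2} + \frac{6}{K}$)
$h{\left(j \right)} = \frac{3}{2}$ ($h{\left(j \right)} = \frac{12 + 6}{2 \cdot 6} = \frac{1}{2} \cdot \frac{1}{6} \cdot 18 = \frac{3}{2}$)
$- 59 h{\left(-6 \right)} \left(18 + O{\left(Q,-4 \right)}\right) = - 59 \frac{3 \left(18 - -4\right)}{2} = - 59 \frac{3 \left(18 + 4\right)}{2} = - 59 \cdot \frac{3}{2} \cdot 22 = \left(-59\right) 33 = -1947$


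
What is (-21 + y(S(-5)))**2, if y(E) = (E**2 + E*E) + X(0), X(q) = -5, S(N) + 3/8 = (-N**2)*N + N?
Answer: 837256110289/1024 ≈ 8.1763e+8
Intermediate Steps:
S(N) = -3/8 + N - N**3 (S(N) = -3/8 + ((-N**2)*N + N) = -3/8 + (-N**3 + N) = -3/8 + (N - N**3) = -3/8 + N - N**3)
y(E) = -5 + 2*E**2 (y(E) = (E**2 + E*E) - 5 = (E**2 + E**2) - 5 = 2*E**2 - 5 = -5 + 2*E**2)
(-21 + y(S(-5)))**2 = (-21 + (-5 + 2*(-3/8 - 5 - 1*(-5)**3)**2))**2 = (-21 + (-5 + 2*(-3/8 - 5 - 1*(-125))**2))**2 = (-21 + (-5 + 2*(-3/8 - 5 + 125)**2))**2 = (-21 + (-5 + 2*(957/8)**2))**2 = (-21 + (-5 + 2*(915849/64)))**2 = (-21 + (-5 + 915849/32))**2 = (-21 + 915689/32)**2 = (915017/32)**2 = 837256110289/1024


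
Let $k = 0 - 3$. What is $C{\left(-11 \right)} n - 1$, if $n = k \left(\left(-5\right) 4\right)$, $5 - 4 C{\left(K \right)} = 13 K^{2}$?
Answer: $-23521$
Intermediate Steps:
$C{\left(K \right)} = \frac{5}{4} - \frac{13 K^{2}}{4}$
$k = -3$ ($k = 0 - 3 = -3$)
$n = 60$ ($n = - 3 \left(\left(-5\right) 4\right) = \left(-3\right) \left(-20\right) = 60$)
$C{\left(-11 \right)} n - 1 = \left(\frac{5}{4} - \frac{13 \left(-11\right)^{2}}{4}\right) 60 - 1 = \left(\frac{5}{4} - \frac{1573}{4}\right) 60 - 1 = \left(-392\right) 60 - 1 = -23520 - 1 = -23521$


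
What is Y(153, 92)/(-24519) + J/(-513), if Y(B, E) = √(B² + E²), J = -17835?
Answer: 5945/171 - √31873/24519 ≈ 34.759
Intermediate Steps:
Y(153, 92)/(-24519) + J/(-513) = √(153² + 92²)/(-24519) - 17835/(-513) = √(23409 + 8464)*(-1/24519) - 17835*(-1/513) = √31873*(-1/24519) + 5945/171 = -√31873/24519 + 5945/171 = 5945/171 - √31873/24519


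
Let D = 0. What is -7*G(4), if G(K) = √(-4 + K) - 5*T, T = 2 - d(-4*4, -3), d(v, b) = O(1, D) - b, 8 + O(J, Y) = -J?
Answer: 280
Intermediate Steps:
O(J, Y) = -8 - J
d(v, b) = -9 - b (d(v, b) = (-8 - 1*1) - b = (-8 - 1) - b = -9 - b)
T = 8 (T = 2 - (-9 - 1*(-3)) = 2 - (-9 + 3) = 2 - 1*(-6) = 2 + 6 = 8)
G(K) = -40 + √(-4 + K) (G(K) = √(-4 + K) - 5*8 = √(-4 + K) - 40 = -40 + √(-4 + K))
-7*G(4) = -7*(-40 + √(-4 + 4)) = -7*(-40 + √0) = -7*(-40 + 0) = -7*(-40) = 280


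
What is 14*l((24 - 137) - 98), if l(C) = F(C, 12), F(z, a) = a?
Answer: 168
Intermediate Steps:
l(C) = 12
14*l((24 - 137) - 98) = 14*12 = 168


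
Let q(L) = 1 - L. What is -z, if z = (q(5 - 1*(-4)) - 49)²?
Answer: -3249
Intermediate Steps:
z = 3249 (z = ((1 - (5 - 1*(-4))) - 49)² = ((1 - (5 + 4)) - 49)² = ((1 - 1*9) - 49)² = ((1 - 9) - 49)² = (-8 - 49)² = (-57)² = 3249)
-z = -1*3249 = -3249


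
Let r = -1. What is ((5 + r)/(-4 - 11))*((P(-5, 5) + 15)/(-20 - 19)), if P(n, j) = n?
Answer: 8/117 ≈ 0.068376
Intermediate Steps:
((5 + r)/(-4 - 11))*((P(-5, 5) + 15)/(-20 - 19)) = ((5 - 1)/(-4 - 11))*((-5 + 15)/(-20 - 19)) = (4/(-15))*(10/(-39)) = (4*(-1/15))*(10*(-1/39)) = -4/15*(-10/39) = 8/117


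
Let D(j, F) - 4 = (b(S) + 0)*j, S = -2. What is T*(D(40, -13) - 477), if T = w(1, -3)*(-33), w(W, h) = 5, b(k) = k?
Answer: 91245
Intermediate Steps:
T = -165 (T = 5*(-33) = -165)
D(j, F) = 4 - 2*j (D(j, F) = 4 + (-2 + 0)*j = 4 - 2*j)
T*(D(40, -13) - 477) = -165*((4 - 2*40) - 477) = -165*((4 - 80) - 477) = -165*(-76 - 477) = -165*(-553) = 91245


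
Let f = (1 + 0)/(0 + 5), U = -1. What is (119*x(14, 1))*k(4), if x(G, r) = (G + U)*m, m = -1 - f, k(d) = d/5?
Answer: -37128/25 ≈ -1485.1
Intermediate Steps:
k(d) = d/5 (k(d) = d*(⅕) = d/5)
f = ⅕ (f = 1/5 = 1*(⅕) = ⅕ ≈ 0.20000)
m = -6/5 (m = -1 - 1*⅕ = -1 - ⅕ = -6/5 ≈ -1.2000)
x(G, r) = 6/5 - 6*G/5 (x(G, r) = (G - 1)*(-6/5) = (-1 + G)*(-6/5) = 6/5 - 6*G/5)
(119*x(14, 1))*k(4) = (119*(6/5 - 6/5*14))*((⅕)*4) = (119*(6/5 - 84/5))*(⅘) = (119*(-78/5))*(⅘) = -9282/5*⅘ = -37128/25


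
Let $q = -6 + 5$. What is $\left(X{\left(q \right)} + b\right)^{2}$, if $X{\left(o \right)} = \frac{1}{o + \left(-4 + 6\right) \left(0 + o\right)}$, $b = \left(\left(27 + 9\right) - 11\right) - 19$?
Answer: $\frac{289}{9} \approx 32.111$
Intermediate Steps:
$q = -1$
$b = 6$ ($b = \left(36 - 11\right) - 19 = 25 - 19 = 6$)
$X{\left(o \right)} = \frac{1}{3 o}$ ($X{\left(o \right)} = \frac{1}{o + 2 o} = \frac{1}{3 o}$)
$\left(X{\left(q \right)} + b\right)^{2} = \left(\frac{1}{3 \left(-1\right)} + 6\right)^{2} = \left(\frac{1}{3} \left(-1\right) + 6\right)^{2} = \left(- \frac{1}{3} + 6\right)^{2} = \left(\frac{17}{3}\right)^{2} = \frac{289}{9}$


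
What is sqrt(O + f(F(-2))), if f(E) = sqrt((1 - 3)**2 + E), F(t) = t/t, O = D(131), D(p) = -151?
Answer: sqrt(-151 + sqrt(5)) ≈ 12.197*I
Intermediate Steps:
O = -151
F(t) = 1
f(E) = sqrt(4 + E) (f(E) = sqrt((-2)**2 + E) = sqrt(4 + E))
sqrt(O + f(F(-2))) = sqrt(-151 + sqrt(4 + 1)) = sqrt(-151 + sqrt(5))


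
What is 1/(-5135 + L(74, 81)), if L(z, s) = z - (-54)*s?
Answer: -1/687 ≈ -0.0014556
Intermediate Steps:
L(z, s) = z + 54*s
1/(-5135 + L(74, 81)) = 1/(-5135 + (74 + 54*81)) = 1/(-5135 + (74 + 4374)) = 1/(-5135 + 4448) = 1/(-687) = -1/687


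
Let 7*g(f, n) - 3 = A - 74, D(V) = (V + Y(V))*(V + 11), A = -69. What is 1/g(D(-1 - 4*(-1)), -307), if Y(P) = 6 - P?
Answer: -1/20 ≈ -0.050000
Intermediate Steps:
D(V) = 66 + 6*V (D(V) = (V + (6 - V))*(V + 11) = 6*(11 + V) = 66 + 6*V)
g(f, n) = -20 (g(f, n) = 3/7 + (-69 - 74)/7 = 3/7 + (1/7)*(-143) = 3/7 - 143/7 = -20)
1/g(D(-1 - 4*(-1)), -307) = 1/(-20) = -1/20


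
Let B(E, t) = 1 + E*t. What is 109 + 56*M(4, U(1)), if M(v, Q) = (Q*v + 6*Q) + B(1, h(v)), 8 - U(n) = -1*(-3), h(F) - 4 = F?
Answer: 3413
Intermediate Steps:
h(F) = 4 + F
U(n) = 5 (U(n) = 8 - (-1)*(-3) = 8 - 1*3 = 8 - 3 = 5)
M(v, Q) = 5 + v + 6*Q + Q*v (M(v, Q) = (Q*v + 6*Q) + (1 + 1*(4 + v)) = (6*Q + Q*v) + (1 + (4 + v)) = (6*Q + Q*v) + (5 + v) = 5 + v + 6*Q + Q*v)
109 + 56*M(4, U(1)) = 109 + 56*(5 + 4 + 6*5 + 5*4) = 109 + 56*(5 + 4 + 30 + 20) = 109 + 56*59 = 109 + 3304 = 3413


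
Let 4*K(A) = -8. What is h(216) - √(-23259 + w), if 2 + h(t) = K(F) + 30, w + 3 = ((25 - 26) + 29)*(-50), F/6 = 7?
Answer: 26 - I*√24662 ≈ 26.0 - 157.04*I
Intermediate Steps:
F = 42 (F = 6*7 = 42)
w = -1403 (w = -3 + ((25 - 26) + 29)*(-50) = -3 + (-1 + 29)*(-50) = -3 + 28*(-50) = -3 - 1400 = -1403)
K(A) = -2 (K(A) = (¼)*(-8) = -2)
h(t) = 26 (h(t) = -2 + (-2 + 30) = -2 + 28 = 26)
h(216) - √(-23259 + w) = 26 - √(-23259 - 1403) = 26 - √(-24662) = 26 - I*√24662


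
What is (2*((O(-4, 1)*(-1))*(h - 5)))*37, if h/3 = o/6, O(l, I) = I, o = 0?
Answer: 370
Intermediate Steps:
h = 0 (h = 3*(0/6) = 3*(0*(⅙)) = 3*0 = 0)
(2*((O(-4, 1)*(-1))*(h - 5)))*37 = (2*((1*(-1))*(0 - 5)))*37 = (2*(-1*(-5)))*37 = (2*5)*37 = 10*37 = 370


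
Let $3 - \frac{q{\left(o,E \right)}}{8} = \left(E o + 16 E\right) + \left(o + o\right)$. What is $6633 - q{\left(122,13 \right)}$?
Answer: $22913$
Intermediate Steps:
$q{\left(o,E \right)} = 24 - 128 E - 16 o - 8 E o$ ($q{\left(o,E \right)} = 24 - 8 \left(\left(E o + 16 E\right) + \left(o + o\right)\right) = 24 - 8 \left(\left(16 E + E o\right) + 2 o\right) = 24 - 8 \left(2 o + 16 E + E o\right) = 24 - \left(16 o + 128 E + 8 E o\right) = 24 - 128 E - 16 o - 8 E o$)
$6633 - q{\left(122,13 \right)} = 6633 - \left(24 - 1664 - 1952 - 104 \cdot 122\right) = 6633 - \left(24 - 1664 - 1952 - 12688\right) = 6633 - -16280 = 6633 + 16280 = 22913$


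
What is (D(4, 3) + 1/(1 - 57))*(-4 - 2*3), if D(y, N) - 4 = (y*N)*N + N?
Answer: -12035/28 ≈ -429.82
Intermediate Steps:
D(y, N) = 4 + N + y*N**2 (D(y, N) = 4 + ((y*N)*N + N) = 4 + ((N*y)*N + N) = 4 + (y*N**2 + N) = 4 + (N + y*N**2) = 4 + N + y*N**2)
(D(4, 3) + 1/(1 - 57))*(-4 - 2*3) = ((4 + 3 + 4*3**2) + 1/(1 - 57))*(-4 - 2*3) = ((4 + 3 + 4*9) + 1/(-56))*(-4 - 6) = ((4 + 3 + 36) - 1/56)*(-10) = (43 - 1/56)*(-10) = (2407/56)*(-10) = -12035/28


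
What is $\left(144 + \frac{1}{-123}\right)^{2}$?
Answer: $\frac{313679521}{15129} \approx 20734.0$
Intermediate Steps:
$\left(144 + \frac{1}{-123}\right)^{2} = \left(144 - \frac{1}{123}\right)^{2} = \left(\frac{17711}{123}\right)^{2} = \frac{313679521}{15129}$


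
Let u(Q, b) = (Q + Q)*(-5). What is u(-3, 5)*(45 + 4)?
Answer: 1470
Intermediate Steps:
u(Q, b) = -10*Q (u(Q, b) = (2*Q)*(-5) = -10*Q)
u(-3, 5)*(45 + 4) = (-10*(-3))*(45 + 4) = 30*49 = 1470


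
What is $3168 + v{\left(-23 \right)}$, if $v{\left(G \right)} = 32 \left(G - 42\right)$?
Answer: $1088$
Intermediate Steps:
$v{\left(G \right)} = -1344 + 32 G$ ($v{\left(G \right)} = 32 \left(-42 + G\right) = -1344 + 32 G$)
$3168 + v{\left(-23 \right)} = 3168 + \left(-1344 + 32 \left(-23\right)\right) = 3168 - 2080 = 1088$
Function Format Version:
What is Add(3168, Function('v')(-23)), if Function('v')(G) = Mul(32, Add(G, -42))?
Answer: 1088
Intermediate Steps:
Function('v')(G) = Add(-1344, Mul(32, G)) (Function('v')(G) = Mul(32, Add(-42, G)) = Add(-1344, Mul(32, G)))
Add(3168, Function('v')(-23)) = Add(3168, Add(-1344, Mul(32, -23))) = Add(3168, Add(-1344, -736)) = Add(3168, -2080) = 1088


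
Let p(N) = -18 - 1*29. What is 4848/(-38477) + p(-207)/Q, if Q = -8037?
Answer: -790531/6579567 ≈ -0.12015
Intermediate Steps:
p(N) = -47 (p(N) = -18 - 29 = -47)
4848/(-38477) + p(-207)/Q = 4848/(-38477) - 47/(-8037) = 4848*(-1/38477) - 47*(-1/8037) = -4848/38477 + 1/171 = -790531/6579567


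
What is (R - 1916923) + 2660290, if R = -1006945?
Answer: -263578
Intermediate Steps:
(R - 1916923) + 2660290 = (-1006945 - 1916923) + 2660290 = -2923868 + 2660290 = -263578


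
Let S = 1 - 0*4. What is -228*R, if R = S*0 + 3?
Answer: -684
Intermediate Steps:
S = 1 (S = 1 - 1*0 = 1 + 0 = 1)
R = 3 (R = 1*0 + 3 = 0 + 3 = 3)
-228*R = -228*3 = -684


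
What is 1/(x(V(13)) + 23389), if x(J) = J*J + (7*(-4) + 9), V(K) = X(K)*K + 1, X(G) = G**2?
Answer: 1/4854574 ≈ 2.0599e-7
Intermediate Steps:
V(K) = 1 + K**3 (V(K) = K**2*K + 1 = K**3 + 1 = 1 + K**3)
x(J) = -19 + J**2 (x(J) = J**2 + (-28 + 9) = J**2 - 19 = -19 + J**2)
1/(x(V(13)) + 23389) = 1/((-19 + (1 + 13**3)**2) + 23389) = 1/((-19 + (1 + 2197)**2) + 23389) = 1/((-19 + 2198**2) + 23389) = 1/((-19 + 4831204) + 23389) = 1/(4831185 + 23389) = 1/4854574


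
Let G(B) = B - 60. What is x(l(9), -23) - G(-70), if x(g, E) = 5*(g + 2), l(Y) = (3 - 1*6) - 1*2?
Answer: 115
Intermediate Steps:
l(Y) = -5 (l(Y) = (3 - 6) - 2 = -3 - 2 = -5)
G(B) = -60 + B
x(g, E) = 10 + 5*g (x(g, E) = 5*(2 + g) = 10 + 5*g)
x(l(9), -23) - G(-70) = (10 + 5*(-5)) - (-60 - 70) = (10 - 25) - 1*(-130) = -15 + 130 = 115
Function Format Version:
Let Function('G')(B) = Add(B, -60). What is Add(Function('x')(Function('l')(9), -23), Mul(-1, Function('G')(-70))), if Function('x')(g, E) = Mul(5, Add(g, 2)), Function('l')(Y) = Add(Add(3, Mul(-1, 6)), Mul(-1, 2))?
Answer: 115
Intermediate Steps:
Function('l')(Y) = -5 (Function('l')(Y) = Add(Add(3, -6), -2) = Add(-3, -2) = -5)
Function('G')(B) = Add(-60, B)
Function('x')(g, E) = Add(10, Mul(5, g)) (Function('x')(g, E) = Mul(5, Add(2, g)) = Add(10, Mul(5, g)))
Add(Function('x')(Function('l')(9), -23), Mul(-1, Function('G')(-70))) = Add(Add(10, Mul(5, -5)), Mul(-1, Add(-60, -70))) = Add(Add(10, -25), Mul(-1, -130)) = Add(-15, 130) = 115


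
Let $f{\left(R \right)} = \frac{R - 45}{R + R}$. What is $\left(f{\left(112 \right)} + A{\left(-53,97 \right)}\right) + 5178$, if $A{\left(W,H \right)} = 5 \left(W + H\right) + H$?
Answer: $\frac{1230947}{224} \approx 5495.3$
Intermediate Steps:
$f{\left(R \right)} = \frac{-45 + R}{2 R}$
$A{\left(W,H \right)} = 5 W + 6 H$ ($A{\left(W,H \right)} = 5 \left(H + W\right) + H = \left(5 H + 5 W\right) + H = 5 W + 6 H$)
$\left(f{\left(112 \right)} + A{\left(-53,97 \right)}\right) + 5178 = \left(\frac{-45 + 112}{2 \cdot 112} + \left(5 \left(-53\right) + 6 \cdot 97\right)\right) + 5178 = \left(\frac{1}{2} \cdot \frac{1}{112} \cdot 67 + \left(-265 + 582\right)\right) + 5178 = \left(\frac{67}{224} + 317\right) + 5178 = \frac{71075}{224} + 5178 = \frac{1230947}{224}$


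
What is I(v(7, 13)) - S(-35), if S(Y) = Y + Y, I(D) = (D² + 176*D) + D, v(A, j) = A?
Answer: 1358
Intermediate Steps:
I(D) = D² + 177*D
S(Y) = 2*Y
I(v(7, 13)) - S(-35) = 7*(177 + 7) - 2*(-35) = 7*184 - 1*(-70) = 1288 + 70 = 1358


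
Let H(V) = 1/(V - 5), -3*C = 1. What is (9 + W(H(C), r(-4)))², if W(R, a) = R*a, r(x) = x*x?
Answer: 36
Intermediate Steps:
C = -⅓ (C = -⅓*1 = -⅓ ≈ -0.33333)
r(x) = x²
H(V) = 1/(-5 + V)
(9 + W(H(C), r(-4)))² = (9 + (-4)²/(-5 - ⅓))² = (9 + 16/(-16/3))² = (9 - 3/16*16)² = (9 - 3)² = 6² = 36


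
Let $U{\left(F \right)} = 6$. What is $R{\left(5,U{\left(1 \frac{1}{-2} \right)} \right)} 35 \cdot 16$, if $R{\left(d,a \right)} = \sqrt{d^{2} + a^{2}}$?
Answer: $560 \sqrt{61} \approx 4373.7$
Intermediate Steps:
$R{\left(d,a \right)} = \sqrt{a^{2} + d^{2}}$
$R{\left(5,U{\left(1 \frac{1}{-2} \right)} \right)} 35 \cdot 16 = \sqrt{6^{2} + 5^{2}} \cdot 35 \cdot 16 = \sqrt{36 + 25} \cdot 35 \cdot 16 = \sqrt{61} \cdot 35 \cdot 16 = 35 \sqrt{61} \cdot 16 = 560 \sqrt{61}$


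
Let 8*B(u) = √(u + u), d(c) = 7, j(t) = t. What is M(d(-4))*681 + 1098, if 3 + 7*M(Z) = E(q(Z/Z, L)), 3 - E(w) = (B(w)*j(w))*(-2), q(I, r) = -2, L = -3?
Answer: 1098 - 681*I/7 ≈ 1098.0 - 97.286*I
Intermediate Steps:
B(u) = √2*√u/8 (B(u) = √(u + u)/8 = √(2*u)/8 = (√2*√u)/8 = √2*√u/8)
E(w) = 3 + √2*w^(3/2)/4 (E(w) = 3 - (√2*√w/8)*w*(-2) = 3 - √2*w^(3/2)/8*(-2) = 3 - (-1)*√2*w^(3/2)/4 = 3 + √2*w^(3/2)/4)
M(Z) = -I/7 (M(Z) = -3/7 + (3 + √2*(-2)^(3/2)/4)/7 = -3/7 + (3 + √2*(-2*I*√2)/4)/7 = -3/7 + (3 - I)/7 = -3/7 + (3/7 - I/7) = -I/7)
M(d(-4))*681 + 1098 = -I/7*681 + 1098 = -681*I/7 + 1098 = 1098 - 681*I/7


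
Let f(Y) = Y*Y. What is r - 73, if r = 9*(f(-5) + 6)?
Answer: 206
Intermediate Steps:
f(Y) = Y**2
r = 279 (r = 9*((-5)**2 + 6) = 9*(25 + 6) = 9*31 = 279)
r - 73 = 279 - 73 = 206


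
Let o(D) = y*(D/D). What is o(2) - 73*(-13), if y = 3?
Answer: 952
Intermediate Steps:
o(D) = 3 (o(D) = 3*(D/D) = 3*1 = 3)
o(2) - 73*(-13) = 3 - 73*(-13) = 3 + 949 = 952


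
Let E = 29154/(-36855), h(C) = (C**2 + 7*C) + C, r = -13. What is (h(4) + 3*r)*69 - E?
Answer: 7638703/12285 ≈ 621.79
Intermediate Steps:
h(C) = C**2 + 8*C
E = -9718/12285 (E = 29154*(-1/36855) = -9718/12285 ≈ -0.79105)
(h(4) + 3*r)*69 - E = (4*(8 + 4) + 3*(-13))*69 - 1*(-9718/12285) = (4*12 - 39)*69 + 9718/12285 = (48 - 39)*69 + 9718/12285 = 9*69 + 9718/12285 = 621 + 9718/12285 = 7638703/12285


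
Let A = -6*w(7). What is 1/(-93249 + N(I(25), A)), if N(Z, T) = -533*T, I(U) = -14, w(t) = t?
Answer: -1/70863 ≈ -1.4112e-5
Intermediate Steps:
A = -42 (A = -6*7 = -42)
1/(-93249 + N(I(25), A)) = 1/(-93249 - 533*(-42)) = 1/(-93249 + 22386) = 1/(-70863) = -1/70863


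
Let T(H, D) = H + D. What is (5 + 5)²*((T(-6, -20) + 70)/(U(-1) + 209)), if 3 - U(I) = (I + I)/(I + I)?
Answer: 4400/211 ≈ 20.853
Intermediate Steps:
U(I) = 2 (U(I) = 3 - (I + I)/(I + I) = 3 - 2*I/(2*I) = 3 - 2*I*1/(2*I) = 3 - 1*1 = 3 - 1 = 2)
T(H, D) = D + H
(5 + 5)²*((T(-6, -20) + 70)/(U(-1) + 209)) = (5 + 5)²*(((-20 - 6) + 70)/(2 + 209)) = 10²*((-26 + 70)/211) = 100*(44*(1/211)) = 100*(44/211) = 4400/211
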